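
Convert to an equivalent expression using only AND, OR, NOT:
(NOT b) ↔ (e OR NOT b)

((NOT b) AND (e OR NOT b)) OR (b AND NOT (e OR NOT b))
(Biconditional = both true or both false)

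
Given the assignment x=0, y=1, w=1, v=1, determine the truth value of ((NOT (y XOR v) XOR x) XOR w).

Substituting: ((NOT (1 XOR 1) XOR 0) XOR 1)
= 0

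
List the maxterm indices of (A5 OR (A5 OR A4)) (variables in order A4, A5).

ΠM(0) = (A4 OR A5)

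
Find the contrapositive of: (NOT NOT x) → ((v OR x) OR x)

Contrapositive: NOT ((v OR x) OR x) → NOT x
Note: A statement and its contrapositive are logically equivalent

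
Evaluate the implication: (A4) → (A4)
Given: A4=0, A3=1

Antecedent (A4) = 0; consequent (A4) = 0.
0 → 0 = 1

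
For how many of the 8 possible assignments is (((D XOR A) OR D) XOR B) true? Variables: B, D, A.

Satisfying assignments: (0,0,1), (0,1,0), (0,1,1), (1,0,0)
Count: 4 out of 8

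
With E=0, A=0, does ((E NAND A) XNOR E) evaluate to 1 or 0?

Substituting: ((0 NAND 0) XNOR 0)
= 0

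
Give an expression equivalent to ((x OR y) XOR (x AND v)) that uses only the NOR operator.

((((((x NOR y) NOR (x NOR y)) NOR ((x NOR x) NOR (v NOR v))) NOR (((x NOR y) NOR (x NOR y)) NOR ((x NOR x) NOR (v NOR v)))) NOR ((((x NOR y) NOR (x NOR y)) NOR ((x NOR x) NOR (v NOR v))) NOR (((x NOR y) NOR (x NOR y)) NOR ((x NOR x) NOR (v NOR v))))) NOR ((((((x NOR y) NOR (x NOR y)) NOR ((x NOR y) NOR (x NOR y))) NOR (((x NOR x) NOR (v NOR v)) NOR ((x NOR x) NOR (v NOR v)))) NOR ((((x NOR y) NOR (x NOR y)) NOR ((x NOR y) NOR (x NOR y))) NOR (((x NOR x) NOR (v NOR v)) NOR ((x NOR x) NOR (v NOR v))))) NOR (((((x NOR y) NOR (x NOR y)) NOR ((x NOR y) NOR (x NOR y))) NOR (((x NOR x) NOR (v NOR v)) NOR ((x NOR x) NOR (v NOR v)))) NOR ((((x NOR y) NOR (x NOR y)) NOR ((x NOR y) NOR (x NOR y))) NOR (((x NOR x) NOR (v NOR v)) NOR ((x NOR x) NOR (v NOR v)))))))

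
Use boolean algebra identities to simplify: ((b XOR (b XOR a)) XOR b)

By XOR self-cancellation ((E XOR v) XOR v = E):
= (b XOR a)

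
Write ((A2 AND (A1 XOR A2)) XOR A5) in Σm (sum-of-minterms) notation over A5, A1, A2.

Σm(1, 4, 6, 7) = (NOT A5 AND NOT A1 AND A2) OR (A5 AND NOT A1 AND NOT A2) OR (A5 AND A1 AND NOT A2) OR (A5 AND A1 AND A2)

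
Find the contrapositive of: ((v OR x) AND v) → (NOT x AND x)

Contrapositive: NOT (NOT x AND x) → NOT ((v OR x) AND v)
Note: A statement and its contrapositive are logically equivalent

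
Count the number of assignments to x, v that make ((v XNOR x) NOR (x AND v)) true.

Satisfying assignments: (0,1), (1,0)
Count: 2 out of 4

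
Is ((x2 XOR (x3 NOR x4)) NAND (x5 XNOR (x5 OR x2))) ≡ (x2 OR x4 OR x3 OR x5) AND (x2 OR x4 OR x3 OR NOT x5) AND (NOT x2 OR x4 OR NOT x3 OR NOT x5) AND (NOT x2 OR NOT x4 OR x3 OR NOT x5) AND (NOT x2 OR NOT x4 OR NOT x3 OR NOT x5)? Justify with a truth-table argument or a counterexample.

Yes, they are equivalent — the two output columns agree on all 16 assignments:
x2 | x4 | x3 | x5 | Expression 1 | Expression 2
-----------------------------------------------
0 | 0 | 0 | 0 | 0 | 0
0 | 0 | 0 | 1 | 0 | 0
0 | 0 | 1 | 0 | 1 | 1
0 | 0 | 1 | 1 | 1 | 1
0 | 1 | 0 | 0 | 1 | 1
0 | 1 | 0 | 1 | 1 | 1
0 | 1 | 1 | 0 | 1 | 1
0 | 1 | 1 | 1 | 1 | 1
1 | 0 | 0 | 0 | 1 | 1
1 | 0 | 0 | 1 | 1 | 1
1 | 0 | 1 | 0 | 1 | 1
1 | 0 | 1 | 1 | 0 | 0
1 | 1 | 0 | 0 | 1 | 1
1 | 1 | 0 | 1 | 0 | 0
1 | 1 | 1 | 0 | 1 | 1
1 | 1 | 1 | 1 | 0 | 0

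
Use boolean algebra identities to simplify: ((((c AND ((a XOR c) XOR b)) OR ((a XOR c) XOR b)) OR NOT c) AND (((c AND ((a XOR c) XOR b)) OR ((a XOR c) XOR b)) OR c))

By distribution ((E OR v) AND (E OR NOT v) = E) then absorption (E OR (E AND v) = E):
= ((a XOR c) XOR b)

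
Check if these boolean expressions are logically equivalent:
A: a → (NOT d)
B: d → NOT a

Yes, Contrapositive is always equivalent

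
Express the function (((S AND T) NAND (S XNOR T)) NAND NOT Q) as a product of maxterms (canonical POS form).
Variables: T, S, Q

ΠM(0, 2, 4) = (T OR S OR Q) AND (T OR NOT S OR Q) AND (NOT T OR S OR Q)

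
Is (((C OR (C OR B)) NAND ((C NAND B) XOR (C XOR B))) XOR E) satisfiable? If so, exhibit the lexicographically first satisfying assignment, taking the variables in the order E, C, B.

E=0, C=0, B=0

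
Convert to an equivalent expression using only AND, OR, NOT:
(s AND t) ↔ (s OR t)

((s AND t) AND (s OR t)) OR (NOT (s AND t) AND NOT (s OR t))
(Biconditional = both true or both false)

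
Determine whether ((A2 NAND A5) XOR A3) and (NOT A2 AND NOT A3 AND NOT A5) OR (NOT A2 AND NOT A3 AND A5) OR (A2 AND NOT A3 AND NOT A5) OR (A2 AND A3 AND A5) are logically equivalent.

Yes, they are equivalent — the two output columns agree on all 8 assignments:
A2 | A3 | A5 | Expression 1 | Expression 2
------------------------------------------
0 | 0 | 0 | 1 | 1
0 | 0 | 1 | 1 | 1
0 | 1 | 0 | 0 | 0
0 | 1 | 1 | 0 | 0
1 | 0 | 0 | 1 | 1
1 | 0 | 1 | 0 | 0
1 | 1 | 0 | 0 | 0
1 | 1 | 1 | 1 | 1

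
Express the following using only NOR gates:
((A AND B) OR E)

((((A NOR A) NOR (B NOR B)) NOR E) NOR (((A NOR A) NOR (B NOR B)) NOR E))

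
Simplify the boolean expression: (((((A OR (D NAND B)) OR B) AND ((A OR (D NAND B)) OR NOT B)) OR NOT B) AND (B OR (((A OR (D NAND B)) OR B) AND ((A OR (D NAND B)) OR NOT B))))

By distribution ((E OR v) AND (E OR NOT v) = E) then distribution ((E OR v) AND (E OR NOT v) = E):
= (A OR (D NAND B))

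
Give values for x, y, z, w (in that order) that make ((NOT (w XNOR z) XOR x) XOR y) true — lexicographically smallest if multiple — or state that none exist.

x=0, y=0, z=0, w=1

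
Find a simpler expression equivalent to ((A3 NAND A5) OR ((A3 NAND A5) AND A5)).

By absorption (E OR (E AND v) = E):
= (A3 NAND A5)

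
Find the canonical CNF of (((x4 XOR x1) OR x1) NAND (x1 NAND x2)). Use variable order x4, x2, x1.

(x4 OR x2 OR NOT x1) AND (NOT x4 OR x2 OR x1) AND (NOT x4 OR x2 OR NOT x1) AND (NOT x4 OR NOT x2 OR x1)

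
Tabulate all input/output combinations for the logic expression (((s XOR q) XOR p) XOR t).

q | p | s | t | Output
----------------------
0 | 0 | 0 | 0 | 0
0 | 0 | 0 | 1 | 1
0 | 0 | 1 | 0 | 1
0 | 0 | 1 | 1 | 0
0 | 1 | 0 | 0 | 1
0 | 1 | 0 | 1 | 0
0 | 1 | 1 | 0 | 0
0 | 1 | 1 | 1 | 1
1 | 0 | 0 | 0 | 1
1 | 0 | 0 | 1 | 0
1 | 0 | 1 | 0 | 0
1 | 0 | 1 | 1 | 1
1 | 1 | 0 | 0 | 0
1 | 1 | 0 | 1 | 1
1 | 1 | 1 | 0 | 1
1 | 1 | 1 | 1 | 0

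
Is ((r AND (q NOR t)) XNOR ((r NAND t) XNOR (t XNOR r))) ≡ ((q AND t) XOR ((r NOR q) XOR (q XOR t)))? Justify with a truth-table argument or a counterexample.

No. Counterexample: with q=0, r=0, t=0, Expression 1 = 0 but Expression 2 = 1.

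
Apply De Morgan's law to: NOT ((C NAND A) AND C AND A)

NOT (C NAND A) OR NOT C OR NOT A
De Morgan's: NOT(AND of terms) = OR of negations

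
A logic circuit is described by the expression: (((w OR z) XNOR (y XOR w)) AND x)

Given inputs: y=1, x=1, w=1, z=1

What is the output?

Substituting: (((1 OR 1) XNOR (1 XOR 1)) AND 1)
= 0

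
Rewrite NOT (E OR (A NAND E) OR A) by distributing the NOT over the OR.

NOT E AND NOT (A NAND E) AND NOT A
De Morgan's: NOT(OR of terms) = AND of negations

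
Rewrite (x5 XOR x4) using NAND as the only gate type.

((x5 NAND (x5 NAND x4)) NAND (x4 NAND (x5 NAND x4)))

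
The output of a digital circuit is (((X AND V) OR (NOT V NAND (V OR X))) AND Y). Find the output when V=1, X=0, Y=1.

Substituting: (((0 AND 1) OR (NOT 1 NAND (1 OR 0))) AND 1)
= 1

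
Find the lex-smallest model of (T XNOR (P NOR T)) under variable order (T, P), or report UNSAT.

T=0, P=1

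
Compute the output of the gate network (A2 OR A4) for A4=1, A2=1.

Substituting: (1 OR 1)
= 1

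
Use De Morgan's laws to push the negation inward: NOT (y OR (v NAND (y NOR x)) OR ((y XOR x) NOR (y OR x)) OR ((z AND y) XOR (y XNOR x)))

NOT y AND NOT (v NAND (y NOR x)) AND NOT ((y XOR x) NOR (y OR x)) AND NOT ((z AND y) XOR (y XNOR x))
De Morgan's: NOT(OR of terms) = AND of negations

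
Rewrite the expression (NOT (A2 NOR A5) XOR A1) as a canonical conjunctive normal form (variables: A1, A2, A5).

(A1 OR A2 OR A5) AND (NOT A1 OR A2 OR NOT A5) AND (NOT A1 OR NOT A2 OR A5) AND (NOT A1 OR NOT A2 OR NOT A5)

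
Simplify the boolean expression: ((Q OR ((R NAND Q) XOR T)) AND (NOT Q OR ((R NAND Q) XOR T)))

By distribution ((E OR v) AND (E OR NOT v) = E):
= ((R NAND Q) XOR T)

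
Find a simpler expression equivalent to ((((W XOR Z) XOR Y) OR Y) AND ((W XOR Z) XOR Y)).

By absorption (E AND (E OR v) = E):
= ((W XOR Z) XOR Y)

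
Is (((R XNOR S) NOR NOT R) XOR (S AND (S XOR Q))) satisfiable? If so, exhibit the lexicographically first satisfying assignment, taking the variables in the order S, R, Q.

S=0, R=1, Q=0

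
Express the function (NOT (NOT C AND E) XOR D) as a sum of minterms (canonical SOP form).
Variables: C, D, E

Σm(0, 3, 4, 5) = (NOT C AND NOT D AND NOT E) OR (NOT C AND D AND E) OR (C AND NOT D AND NOT E) OR (C AND NOT D AND E)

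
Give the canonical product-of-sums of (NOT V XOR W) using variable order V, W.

ΠM(1, 2) = (V OR NOT W) AND (NOT V OR W)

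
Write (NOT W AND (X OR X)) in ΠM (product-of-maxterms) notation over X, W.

ΠM(0, 1, 3) = (X OR W) AND (X OR NOT W) AND (NOT X OR NOT W)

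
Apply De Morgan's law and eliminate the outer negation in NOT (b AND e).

NOT b OR NOT e
De Morgan's: NOT(AND of terms) = OR of negations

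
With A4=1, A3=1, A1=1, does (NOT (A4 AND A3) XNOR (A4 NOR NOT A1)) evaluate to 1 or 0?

Substituting: (NOT (1 AND 1) XNOR (1 NOR NOT 1))
= 1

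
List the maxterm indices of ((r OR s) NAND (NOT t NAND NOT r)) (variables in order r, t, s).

ΠM(3, 4, 5, 6, 7) = (r OR NOT t OR NOT s) AND (NOT r OR t OR s) AND (NOT r OR t OR NOT s) AND (NOT r OR NOT t OR s) AND (NOT r OR NOT t OR NOT s)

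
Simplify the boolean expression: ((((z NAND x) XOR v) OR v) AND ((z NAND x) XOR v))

By absorption (E AND (E OR v) = E):
= ((z NAND x) XOR v)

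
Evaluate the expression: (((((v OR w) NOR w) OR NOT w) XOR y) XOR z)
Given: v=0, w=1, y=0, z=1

Substituting: (((((0 OR 1) NOR 1) OR NOT 1) XOR 0) XOR 1)
= 1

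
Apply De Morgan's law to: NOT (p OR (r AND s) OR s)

NOT p AND NOT (r AND s) AND NOT s
De Morgan's: NOT(OR of terms) = AND of negations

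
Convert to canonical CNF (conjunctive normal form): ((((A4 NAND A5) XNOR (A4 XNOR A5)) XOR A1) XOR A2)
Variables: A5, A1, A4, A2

(A5 OR A1 OR A4 OR NOT A2) AND (A5 OR A1 OR NOT A4 OR A2) AND (A5 OR NOT A1 OR A4 OR A2) AND (A5 OR NOT A1 OR NOT A4 OR NOT A2) AND (NOT A5 OR A1 OR A4 OR A2) AND (NOT A5 OR A1 OR NOT A4 OR A2) AND (NOT A5 OR NOT A1 OR A4 OR NOT A2) AND (NOT A5 OR NOT A1 OR NOT A4 OR NOT A2)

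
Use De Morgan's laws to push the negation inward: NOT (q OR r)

NOT q AND NOT r
De Morgan's: NOT(OR of terms) = AND of negations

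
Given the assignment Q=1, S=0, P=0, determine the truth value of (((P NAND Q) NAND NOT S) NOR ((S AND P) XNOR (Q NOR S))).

Substituting: (((0 NAND 1) NAND NOT 0) NOR ((0 AND 0) XNOR (1 NOR 0)))
= 0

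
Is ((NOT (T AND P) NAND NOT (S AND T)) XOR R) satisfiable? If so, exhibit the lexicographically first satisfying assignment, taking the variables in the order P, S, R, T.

P=0, S=0, R=1, T=0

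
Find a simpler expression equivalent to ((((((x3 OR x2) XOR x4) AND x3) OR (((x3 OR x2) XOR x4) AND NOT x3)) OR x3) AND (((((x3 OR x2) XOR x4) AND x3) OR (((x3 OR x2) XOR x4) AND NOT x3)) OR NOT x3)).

By distribution ((E OR v) AND (E OR NOT v) = E) then distribution ((E AND v) OR (E AND NOT v) = E):
= ((x3 OR x2) XOR x4)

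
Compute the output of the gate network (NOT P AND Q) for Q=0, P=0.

Substituting: (NOT 0 AND 0)
= 0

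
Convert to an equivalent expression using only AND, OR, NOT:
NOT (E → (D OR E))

E AND NOT (D OR E)
(Negated implication: NOT(A → B) = A AND NOT B)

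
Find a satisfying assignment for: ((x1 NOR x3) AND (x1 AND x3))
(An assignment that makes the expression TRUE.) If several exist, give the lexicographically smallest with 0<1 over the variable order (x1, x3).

UNSATISFIABLE - no assignment makes this expression true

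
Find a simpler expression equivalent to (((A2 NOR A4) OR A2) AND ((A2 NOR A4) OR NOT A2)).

By distribution ((E OR v) AND (E OR NOT v) = E):
= (A2 NOR A4)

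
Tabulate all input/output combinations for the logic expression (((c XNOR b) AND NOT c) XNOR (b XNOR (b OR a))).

c | b | a | Output
------------------
0 | 0 | 0 | 1
0 | 0 | 1 | 0
0 | 1 | 0 | 0
0 | 1 | 1 | 0
1 | 0 | 0 | 0
1 | 0 | 1 | 1
1 | 1 | 0 | 0
1 | 1 | 1 | 0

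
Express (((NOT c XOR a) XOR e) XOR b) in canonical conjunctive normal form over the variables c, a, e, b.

(c OR a OR e OR NOT b) AND (c OR a OR NOT e OR b) AND (c OR NOT a OR e OR b) AND (c OR NOT a OR NOT e OR NOT b) AND (NOT c OR a OR e OR b) AND (NOT c OR a OR NOT e OR NOT b) AND (NOT c OR NOT a OR e OR NOT b) AND (NOT c OR NOT a OR NOT e OR b)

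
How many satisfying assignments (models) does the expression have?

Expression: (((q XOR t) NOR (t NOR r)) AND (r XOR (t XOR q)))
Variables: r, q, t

Satisfying assignments: (1,0,0), (1,1,1)
Count: 2 out of 8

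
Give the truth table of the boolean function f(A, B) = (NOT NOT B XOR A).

A | B | Output
--------------
0 | 0 | 0
0 | 1 | 1
1 | 0 | 1
1 | 1 | 0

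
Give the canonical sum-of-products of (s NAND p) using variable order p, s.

Σm(0, 1, 2) = (NOT p AND NOT s) OR (NOT p AND s) OR (p AND NOT s)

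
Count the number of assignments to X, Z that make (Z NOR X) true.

Satisfying assignments: (0,0)
Count: 1 out of 4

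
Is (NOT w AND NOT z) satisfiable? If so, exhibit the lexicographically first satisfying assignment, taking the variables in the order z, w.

z=0, w=0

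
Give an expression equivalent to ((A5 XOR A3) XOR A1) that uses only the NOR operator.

((((((((A5 NOR A3) NOR (A5 NOR A3)) NOR ((A5 NOR A3) NOR (A5 NOR A3))) NOR ((((A5 NOR A5) NOR (A3 NOR A3)) NOR ((A5 NOR A5) NOR (A3 NOR A3))) NOR (((A5 NOR A5) NOR (A3 NOR A3)) NOR ((A5 NOR A5) NOR (A3 NOR A3))))) NOR A1) NOR (((((A5 NOR A3) NOR (A5 NOR A3)) NOR ((A5 NOR A3) NOR (A5 NOR A3))) NOR ((((A5 NOR A5) NOR (A3 NOR A3)) NOR ((A5 NOR A5) NOR (A3 NOR A3))) NOR (((A5 NOR A5) NOR (A3 NOR A3)) NOR ((A5 NOR A5) NOR (A3 NOR A3))))) NOR A1)) NOR ((((((A5 NOR A3) NOR (A5 NOR A3)) NOR ((A5 NOR A3) NOR (A5 NOR A3))) NOR ((((A5 NOR A5) NOR (A3 NOR A3)) NOR ((A5 NOR A5) NOR (A3 NOR A3))) NOR (((A5 NOR A5) NOR (A3 NOR A3)) NOR ((A5 NOR A5) NOR (A3 NOR A3))))) NOR A1) NOR (((((A5 NOR A3) NOR (A5 NOR A3)) NOR ((A5 NOR A3) NOR (A5 NOR A3))) NOR ((((A5 NOR A5) NOR (A3 NOR A3)) NOR ((A5 NOR A5) NOR (A3 NOR A3))) NOR (((A5 NOR A5) NOR (A3 NOR A3)) NOR ((A5 NOR A5) NOR (A3 NOR A3))))) NOR A1))) NOR ((((((((A5 NOR A3) NOR (A5 NOR A3)) NOR ((A5 NOR A3) NOR (A5 NOR A3))) NOR ((((A5 NOR A5) NOR (A3 NOR A3)) NOR ((A5 NOR A5) NOR (A3 NOR A3))) NOR (((A5 NOR A5) NOR (A3 NOR A3)) NOR ((A5 NOR A5) NOR (A3 NOR A3))))) NOR ((((A5 NOR A3) NOR (A5 NOR A3)) NOR ((A5 NOR A3) NOR (A5 NOR A3))) NOR ((((A5 NOR A5) NOR (A3 NOR A3)) NOR ((A5 NOR A5) NOR (A3 NOR A3))) NOR (((A5 NOR A5) NOR (A3 NOR A3)) NOR ((A5 NOR A5) NOR (A3 NOR A3)))))) NOR (A1 NOR A1)) NOR ((((((A5 NOR A3) NOR (A5 NOR A3)) NOR ((A5 NOR A3) NOR (A5 NOR A3))) NOR ((((A5 NOR A5) NOR (A3 NOR A3)) NOR ((A5 NOR A5) NOR (A3 NOR A3))) NOR (((A5 NOR A5) NOR (A3 NOR A3)) NOR ((A5 NOR A5) NOR (A3 NOR A3))))) NOR ((((A5 NOR A3) NOR (A5 NOR A3)) NOR ((A5 NOR A3) NOR (A5 NOR A3))) NOR ((((A5 NOR A5) NOR (A3 NOR A3)) NOR ((A5 NOR A5) NOR (A3 NOR A3))) NOR (((A5 NOR A5) NOR (A3 NOR A3)) NOR ((A5 NOR A5) NOR (A3 NOR A3)))))) NOR (A1 NOR A1))) NOR (((((((A5 NOR A3) NOR (A5 NOR A3)) NOR ((A5 NOR A3) NOR (A5 NOR A3))) NOR ((((A5 NOR A5) NOR (A3 NOR A3)) NOR ((A5 NOR A5) NOR (A3 NOR A3))) NOR (((A5 NOR A5) NOR (A3 NOR A3)) NOR ((A5 NOR A5) NOR (A3 NOR A3))))) NOR ((((A5 NOR A3) NOR (A5 NOR A3)) NOR ((A5 NOR A3) NOR (A5 NOR A3))) NOR ((((A5 NOR A5) NOR (A3 NOR A3)) NOR ((A5 NOR A5) NOR (A3 NOR A3))) NOR (((A5 NOR A5) NOR (A3 NOR A3)) NOR ((A5 NOR A5) NOR (A3 NOR A3)))))) NOR (A1 NOR A1)) NOR ((((((A5 NOR A3) NOR (A5 NOR A3)) NOR ((A5 NOR A3) NOR (A5 NOR A3))) NOR ((((A5 NOR A5) NOR (A3 NOR A3)) NOR ((A5 NOR A5) NOR (A3 NOR A3))) NOR (((A5 NOR A5) NOR (A3 NOR A3)) NOR ((A5 NOR A5) NOR (A3 NOR A3))))) NOR ((((A5 NOR A3) NOR (A5 NOR A3)) NOR ((A5 NOR A3) NOR (A5 NOR A3))) NOR ((((A5 NOR A5) NOR (A3 NOR A3)) NOR ((A5 NOR A5) NOR (A3 NOR A3))) NOR (((A5 NOR A5) NOR (A3 NOR A3)) NOR ((A5 NOR A5) NOR (A3 NOR A3)))))) NOR (A1 NOR A1)))))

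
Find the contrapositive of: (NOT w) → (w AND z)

Contrapositive: NOT (w AND z) → w
Note: A statement and its contrapositive are logically equivalent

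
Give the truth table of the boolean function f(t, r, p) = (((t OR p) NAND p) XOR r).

t | r | p | Output
------------------
0 | 0 | 0 | 1
0 | 0 | 1 | 0
0 | 1 | 0 | 0
0 | 1 | 1 | 1
1 | 0 | 0 | 1
1 | 0 | 1 | 0
1 | 1 | 0 | 0
1 | 1 | 1 | 1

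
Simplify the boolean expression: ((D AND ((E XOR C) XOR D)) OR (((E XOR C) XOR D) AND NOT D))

By distribution ((E AND v) OR (E AND NOT v) = E):
= ((E XOR C) XOR D)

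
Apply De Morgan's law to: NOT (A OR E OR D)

NOT A AND NOT E AND NOT D
De Morgan's: NOT(OR of terms) = AND of negations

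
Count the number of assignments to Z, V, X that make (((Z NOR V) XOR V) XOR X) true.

Satisfying assignments: (0,0,0), (0,1,0), (1,0,1), (1,1,0)
Count: 4 out of 8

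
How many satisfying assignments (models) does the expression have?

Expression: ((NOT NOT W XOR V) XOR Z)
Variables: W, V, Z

Satisfying assignments: (0,0,1), (0,1,0), (1,0,0), (1,1,1)
Count: 4 out of 8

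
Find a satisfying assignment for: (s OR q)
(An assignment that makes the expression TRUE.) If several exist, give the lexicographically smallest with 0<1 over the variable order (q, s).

q=0, s=1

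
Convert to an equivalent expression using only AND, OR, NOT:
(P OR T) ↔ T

((P OR T) AND T) OR (NOT (P OR T) AND NOT T)
(Biconditional = both true or both false)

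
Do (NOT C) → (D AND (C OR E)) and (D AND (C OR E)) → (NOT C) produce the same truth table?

No, Converse is not equivalent to original (counterexample: C=0, E=0, D=0)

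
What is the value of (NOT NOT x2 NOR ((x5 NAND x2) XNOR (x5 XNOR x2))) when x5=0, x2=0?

Substituting: (NOT NOT 0 NOR ((0 NAND 0) XNOR (0 XNOR 0)))
= 0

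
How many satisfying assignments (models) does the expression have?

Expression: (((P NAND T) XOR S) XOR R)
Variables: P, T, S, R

Satisfying assignments: (0,0,0,0), (0,0,1,1), (0,1,0,0), (0,1,1,1), (1,0,0,0), (1,0,1,1), (1,1,0,1), (1,1,1,0)
Count: 8 out of 16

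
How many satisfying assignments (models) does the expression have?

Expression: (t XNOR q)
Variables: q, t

Satisfying assignments: (0,0), (1,1)
Count: 2 out of 4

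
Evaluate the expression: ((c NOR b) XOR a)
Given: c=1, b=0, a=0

Substituting: ((1 NOR 0) XOR 0)
= 0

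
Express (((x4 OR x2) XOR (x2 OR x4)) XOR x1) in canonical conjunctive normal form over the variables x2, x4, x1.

(x2 OR x4 OR x1) AND (x2 OR NOT x4 OR x1) AND (NOT x2 OR x4 OR x1) AND (NOT x2 OR NOT x4 OR x1)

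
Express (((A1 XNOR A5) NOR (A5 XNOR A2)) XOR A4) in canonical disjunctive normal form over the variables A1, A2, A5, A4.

(NOT A1 AND NOT A2 AND NOT A5 AND A4) OR (NOT A1 AND NOT A2 AND A5 AND NOT A4) OR (NOT A1 AND A2 AND NOT A5 AND A4) OR (NOT A1 AND A2 AND A5 AND A4) OR (A1 AND NOT A2 AND NOT A5 AND A4) OR (A1 AND NOT A2 AND A5 AND A4) OR (A1 AND A2 AND NOT A5 AND NOT A4) OR (A1 AND A2 AND A5 AND A4)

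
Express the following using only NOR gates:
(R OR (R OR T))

((R NOR ((R NOR T) NOR (R NOR T))) NOR (R NOR ((R NOR T) NOR (R NOR T))))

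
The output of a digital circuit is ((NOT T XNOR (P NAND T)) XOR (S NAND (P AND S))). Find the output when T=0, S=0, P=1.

Substituting: ((NOT 0 XNOR (1 NAND 0)) XOR (0 NAND (1 AND 0)))
= 0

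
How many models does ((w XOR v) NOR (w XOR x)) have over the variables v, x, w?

Satisfying assignments: (0,0,0), (1,1,1)
Count: 2 out of 8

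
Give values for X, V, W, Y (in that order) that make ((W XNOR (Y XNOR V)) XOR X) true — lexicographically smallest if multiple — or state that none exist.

X=0, V=0, W=0, Y=1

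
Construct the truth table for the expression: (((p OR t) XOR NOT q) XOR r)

r | q | t | p | Output
----------------------
0 | 0 | 0 | 0 | 1
0 | 0 | 0 | 1 | 0
0 | 0 | 1 | 0 | 0
0 | 0 | 1 | 1 | 0
0 | 1 | 0 | 0 | 0
0 | 1 | 0 | 1 | 1
0 | 1 | 1 | 0 | 1
0 | 1 | 1 | 1 | 1
1 | 0 | 0 | 0 | 0
1 | 0 | 0 | 1 | 1
1 | 0 | 1 | 0 | 1
1 | 0 | 1 | 1 | 1
1 | 1 | 0 | 0 | 1
1 | 1 | 0 | 1 | 0
1 | 1 | 1 | 0 | 0
1 | 1 | 1 | 1 | 0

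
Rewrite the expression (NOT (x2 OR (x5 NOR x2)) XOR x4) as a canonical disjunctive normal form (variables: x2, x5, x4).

(NOT x2 AND NOT x5 AND x4) OR (NOT x2 AND x5 AND NOT x4) OR (x2 AND NOT x5 AND x4) OR (x2 AND x5 AND x4)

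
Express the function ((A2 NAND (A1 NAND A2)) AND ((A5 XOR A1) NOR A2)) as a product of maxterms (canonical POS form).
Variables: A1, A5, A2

ΠM(1, 2, 3, 4, 5, 7) = (A1 OR A5 OR NOT A2) AND (A1 OR NOT A5 OR A2) AND (A1 OR NOT A5 OR NOT A2) AND (NOT A1 OR A5 OR A2) AND (NOT A1 OR A5 OR NOT A2) AND (NOT A1 OR NOT A5 OR NOT A2)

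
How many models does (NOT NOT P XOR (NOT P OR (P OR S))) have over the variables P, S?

Satisfying assignments: (0,0), (0,1)
Count: 2 out of 4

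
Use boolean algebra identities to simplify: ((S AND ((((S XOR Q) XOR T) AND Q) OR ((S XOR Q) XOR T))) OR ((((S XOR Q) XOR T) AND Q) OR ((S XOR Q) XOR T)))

By absorption (E OR (E AND v) = E) then absorption (E OR (E AND v) = E):
= ((S XOR Q) XOR T)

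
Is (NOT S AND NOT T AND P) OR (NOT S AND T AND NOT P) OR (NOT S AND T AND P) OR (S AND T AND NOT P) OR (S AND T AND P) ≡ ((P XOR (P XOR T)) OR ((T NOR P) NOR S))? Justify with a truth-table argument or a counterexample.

Yes, they are equivalent — the two output columns agree on all 8 assignments:
S | T | P | Expression 1 | Expression 2
---------------------------------------
0 | 0 | 0 | 0 | 0
0 | 0 | 1 | 1 | 1
0 | 1 | 0 | 1 | 1
0 | 1 | 1 | 1 | 1
1 | 0 | 0 | 0 | 0
1 | 0 | 1 | 0 | 0
1 | 1 | 0 | 1 | 1
1 | 1 | 1 | 1 | 1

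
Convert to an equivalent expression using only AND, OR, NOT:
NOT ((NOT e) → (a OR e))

(NOT e) AND NOT (a OR e)
(Negated implication: NOT(A → B) = A AND NOT B)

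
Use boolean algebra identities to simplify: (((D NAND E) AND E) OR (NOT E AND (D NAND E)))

By distribution ((E AND v) OR (E AND NOT v) = E):
= (D NAND E)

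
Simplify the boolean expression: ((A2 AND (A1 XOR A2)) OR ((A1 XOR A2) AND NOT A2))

By distribution ((E AND v) OR (E AND NOT v) = E):
= (A1 XOR A2)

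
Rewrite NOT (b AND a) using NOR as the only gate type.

(((b NOR b) NOR (a NOR a)) NOR ((b NOR b) NOR (a NOR a)))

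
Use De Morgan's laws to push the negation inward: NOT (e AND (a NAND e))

NOT e OR NOT (a NAND e)
De Morgan's: NOT(AND of terms) = OR of negations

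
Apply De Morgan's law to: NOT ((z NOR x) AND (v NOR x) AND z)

NOT (z NOR x) OR NOT (v NOR x) OR NOT z
De Morgan's: NOT(AND of terms) = OR of negations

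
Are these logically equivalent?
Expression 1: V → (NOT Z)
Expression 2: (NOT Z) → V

No, Converse is not equivalent to original (counterexample: Z=0, V=0)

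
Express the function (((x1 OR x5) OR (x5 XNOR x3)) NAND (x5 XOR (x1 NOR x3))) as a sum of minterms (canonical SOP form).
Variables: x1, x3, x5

Σm(1, 2, 4, 6) = (NOT x1 AND NOT x3 AND x5) OR (NOT x1 AND x3 AND NOT x5) OR (x1 AND NOT x3 AND NOT x5) OR (x1 AND x3 AND NOT x5)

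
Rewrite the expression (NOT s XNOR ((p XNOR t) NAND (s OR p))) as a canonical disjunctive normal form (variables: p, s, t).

(NOT p AND NOT s AND NOT t) OR (NOT p AND NOT s AND t) OR (NOT p AND s AND NOT t) OR (p AND NOT s AND NOT t) OR (p AND s AND t)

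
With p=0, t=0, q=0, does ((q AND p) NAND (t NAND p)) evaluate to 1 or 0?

Substituting: ((0 AND 0) NAND (0 NAND 0))
= 1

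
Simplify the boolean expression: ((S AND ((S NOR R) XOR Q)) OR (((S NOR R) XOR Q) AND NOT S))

By distribution ((E AND v) OR (E AND NOT v) = E):
= ((S NOR R) XOR Q)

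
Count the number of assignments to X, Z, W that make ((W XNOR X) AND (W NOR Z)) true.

Satisfying assignments: (0,0,0)
Count: 1 out of 8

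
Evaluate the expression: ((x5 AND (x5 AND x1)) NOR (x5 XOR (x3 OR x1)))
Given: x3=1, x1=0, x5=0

Substituting: ((0 AND (0 AND 0)) NOR (0 XOR (1 OR 0)))
= 0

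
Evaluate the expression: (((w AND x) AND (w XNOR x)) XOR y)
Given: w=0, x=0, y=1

Substituting: (((0 AND 0) AND (0 XNOR 0)) XOR 1)
= 1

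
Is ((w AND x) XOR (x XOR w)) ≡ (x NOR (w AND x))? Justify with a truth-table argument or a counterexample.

No. Counterexample: with x=0, w=0, Expression 1 = 0 but Expression 2 = 1.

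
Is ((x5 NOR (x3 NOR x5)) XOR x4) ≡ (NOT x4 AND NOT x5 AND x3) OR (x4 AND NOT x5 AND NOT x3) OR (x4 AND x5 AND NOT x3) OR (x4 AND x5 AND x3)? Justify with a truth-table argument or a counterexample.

Yes, they are equivalent — the two output columns agree on all 8 assignments:
x4 | x5 | x3 | Expression 1 | Expression 2
------------------------------------------
0 | 0 | 0 | 0 | 0
0 | 0 | 1 | 1 | 1
0 | 1 | 0 | 0 | 0
0 | 1 | 1 | 0 | 0
1 | 0 | 0 | 1 | 1
1 | 0 | 1 | 0 | 0
1 | 1 | 0 | 1 | 1
1 | 1 | 1 | 1 | 1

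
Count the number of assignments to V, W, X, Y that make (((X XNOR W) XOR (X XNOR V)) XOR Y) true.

Satisfying assignments: (0,0,0,1), (0,0,1,1), (0,1,0,0), (0,1,1,0), (1,0,0,0), (1,0,1,0), (1,1,0,1), (1,1,1,1)
Count: 8 out of 16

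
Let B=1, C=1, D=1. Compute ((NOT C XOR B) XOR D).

Substituting: ((NOT 1 XOR 1) XOR 1)
= 0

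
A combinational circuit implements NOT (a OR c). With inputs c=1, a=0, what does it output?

Substituting: NOT (0 OR 1)
= 0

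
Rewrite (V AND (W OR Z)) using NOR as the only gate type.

((V NOR V) NOR (((W NOR Z) NOR (W NOR Z)) NOR ((W NOR Z) NOR (W NOR Z))))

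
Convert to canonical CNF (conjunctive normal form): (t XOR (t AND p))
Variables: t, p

(t OR p) AND (t OR NOT p) AND (NOT t OR NOT p)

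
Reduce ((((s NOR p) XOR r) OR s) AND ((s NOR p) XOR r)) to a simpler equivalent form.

By absorption (E AND (E OR v) = E):
= ((s NOR p) XOR r)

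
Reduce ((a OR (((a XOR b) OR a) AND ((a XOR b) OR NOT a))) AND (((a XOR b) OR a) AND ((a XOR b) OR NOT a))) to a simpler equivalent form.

By absorption (E AND (E OR v) = E) then distribution ((E OR v) AND (E OR NOT v) = E):
= (a XOR b)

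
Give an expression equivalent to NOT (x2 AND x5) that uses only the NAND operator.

(((x2 NAND x5) NAND (x2 NAND x5)) NAND ((x2 NAND x5) NAND (x2 NAND x5)))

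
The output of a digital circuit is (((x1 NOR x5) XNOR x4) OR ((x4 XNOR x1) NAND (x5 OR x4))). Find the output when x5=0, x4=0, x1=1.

Substituting: (((1 NOR 0) XNOR 0) OR ((0 XNOR 1) NAND (0 OR 0)))
= 1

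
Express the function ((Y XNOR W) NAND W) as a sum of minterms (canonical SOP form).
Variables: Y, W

Σm(0, 1, 2) = (NOT Y AND NOT W) OR (NOT Y AND W) OR (Y AND NOT W)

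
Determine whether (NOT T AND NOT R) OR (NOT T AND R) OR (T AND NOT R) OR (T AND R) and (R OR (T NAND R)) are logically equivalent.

Yes, they are equivalent — the two output columns agree on all 4 assignments:
T | R | Expression 1 | Expression 2
-----------------------------------
0 | 0 | 1 | 1
0 | 1 | 1 | 1
1 | 0 | 1 | 1
1 | 1 | 1 | 1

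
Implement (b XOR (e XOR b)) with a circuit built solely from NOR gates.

((((b NOR ((((e NOR b) NOR (e NOR b)) NOR ((e NOR b) NOR (e NOR b))) NOR ((((e NOR e) NOR (b NOR b)) NOR ((e NOR e) NOR (b NOR b))) NOR (((e NOR e) NOR (b NOR b)) NOR ((e NOR e) NOR (b NOR b)))))) NOR (b NOR ((((e NOR b) NOR (e NOR b)) NOR ((e NOR b) NOR (e NOR b))) NOR ((((e NOR e) NOR (b NOR b)) NOR ((e NOR e) NOR (b NOR b))) NOR (((e NOR e) NOR (b NOR b)) NOR ((e NOR e) NOR (b NOR b))))))) NOR ((b NOR ((((e NOR b) NOR (e NOR b)) NOR ((e NOR b) NOR (e NOR b))) NOR ((((e NOR e) NOR (b NOR b)) NOR ((e NOR e) NOR (b NOR b))) NOR (((e NOR e) NOR (b NOR b)) NOR ((e NOR e) NOR (b NOR b)))))) NOR (b NOR ((((e NOR b) NOR (e NOR b)) NOR ((e NOR b) NOR (e NOR b))) NOR ((((e NOR e) NOR (b NOR b)) NOR ((e NOR e) NOR (b NOR b))) NOR (((e NOR e) NOR (b NOR b)) NOR ((e NOR e) NOR (b NOR b)))))))) NOR ((((b NOR b) NOR (((((e NOR b) NOR (e NOR b)) NOR ((e NOR b) NOR (e NOR b))) NOR ((((e NOR e) NOR (b NOR b)) NOR ((e NOR e) NOR (b NOR b))) NOR (((e NOR e) NOR (b NOR b)) NOR ((e NOR e) NOR (b NOR b))))) NOR ((((e NOR b) NOR (e NOR b)) NOR ((e NOR b) NOR (e NOR b))) NOR ((((e NOR e) NOR (b NOR b)) NOR ((e NOR e) NOR (b NOR b))) NOR (((e NOR e) NOR (b NOR b)) NOR ((e NOR e) NOR (b NOR b))))))) NOR ((b NOR b) NOR (((((e NOR b) NOR (e NOR b)) NOR ((e NOR b) NOR (e NOR b))) NOR ((((e NOR e) NOR (b NOR b)) NOR ((e NOR e) NOR (b NOR b))) NOR (((e NOR e) NOR (b NOR b)) NOR ((e NOR e) NOR (b NOR b))))) NOR ((((e NOR b) NOR (e NOR b)) NOR ((e NOR b) NOR (e NOR b))) NOR ((((e NOR e) NOR (b NOR b)) NOR ((e NOR e) NOR (b NOR b))) NOR (((e NOR e) NOR (b NOR b)) NOR ((e NOR e) NOR (b NOR b)))))))) NOR (((b NOR b) NOR (((((e NOR b) NOR (e NOR b)) NOR ((e NOR b) NOR (e NOR b))) NOR ((((e NOR e) NOR (b NOR b)) NOR ((e NOR e) NOR (b NOR b))) NOR (((e NOR e) NOR (b NOR b)) NOR ((e NOR e) NOR (b NOR b))))) NOR ((((e NOR b) NOR (e NOR b)) NOR ((e NOR b) NOR (e NOR b))) NOR ((((e NOR e) NOR (b NOR b)) NOR ((e NOR e) NOR (b NOR b))) NOR (((e NOR e) NOR (b NOR b)) NOR ((e NOR e) NOR (b NOR b))))))) NOR ((b NOR b) NOR (((((e NOR b) NOR (e NOR b)) NOR ((e NOR b) NOR (e NOR b))) NOR ((((e NOR e) NOR (b NOR b)) NOR ((e NOR e) NOR (b NOR b))) NOR (((e NOR e) NOR (b NOR b)) NOR ((e NOR e) NOR (b NOR b))))) NOR ((((e NOR b) NOR (e NOR b)) NOR ((e NOR b) NOR (e NOR b))) NOR ((((e NOR e) NOR (b NOR b)) NOR ((e NOR e) NOR (b NOR b))) NOR (((e NOR e) NOR (b NOR b)) NOR ((e NOR e) NOR (b NOR b))))))))))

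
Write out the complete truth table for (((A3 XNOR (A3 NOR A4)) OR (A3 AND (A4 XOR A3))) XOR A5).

A5 | A4 | A3 | Output
---------------------
0 | 0 | 0 | 0
0 | 0 | 1 | 1
0 | 1 | 0 | 1
0 | 1 | 1 | 0
1 | 0 | 0 | 1
1 | 0 | 1 | 0
1 | 1 | 0 | 0
1 | 1 | 1 | 1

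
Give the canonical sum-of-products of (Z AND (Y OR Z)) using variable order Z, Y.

Σm(2, 3) = (Z AND NOT Y) OR (Z AND Y)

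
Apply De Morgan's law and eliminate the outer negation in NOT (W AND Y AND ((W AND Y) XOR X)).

NOT W OR NOT Y OR NOT ((W AND Y) XOR X)
De Morgan's: NOT(AND of terms) = OR of negations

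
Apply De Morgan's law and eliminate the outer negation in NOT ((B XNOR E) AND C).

NOT (B XNOR E) OR NOT C
De Morgan's: NOT(AND of terms) = OR of negations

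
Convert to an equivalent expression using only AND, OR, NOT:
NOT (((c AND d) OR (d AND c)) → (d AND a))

((c AND d) OR (d AND c)) AND NOT (d AND a)
(Negated implication: NOT(A → B) = A AND NOT B)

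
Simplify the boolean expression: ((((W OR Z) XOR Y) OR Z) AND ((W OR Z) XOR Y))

By absorption (E AND (E OR v) = E):
= ((W OR Z) XOR Y)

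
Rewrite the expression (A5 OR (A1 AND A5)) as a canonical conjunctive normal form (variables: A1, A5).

(A1 OR A5) AND (NOT A1 OR A5)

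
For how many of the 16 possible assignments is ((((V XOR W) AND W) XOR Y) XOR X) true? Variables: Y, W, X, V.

Satisfying assignments: (0,0,1,0), (0,0,1,1), (0,1,0,0), (0,1,1,1), (1,0,0,0), (1,0,0,1), (1,1,0,1), (1,1,1,0)
Count: 8 out of 16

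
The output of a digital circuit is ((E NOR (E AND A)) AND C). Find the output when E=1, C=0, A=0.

Substituting: ((1 NOR (1 AND 0)) AND 0)
= 0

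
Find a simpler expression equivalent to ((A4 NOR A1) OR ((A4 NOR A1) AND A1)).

By absorption (E OR (E AND v) = E):
= (A4 NOR A1)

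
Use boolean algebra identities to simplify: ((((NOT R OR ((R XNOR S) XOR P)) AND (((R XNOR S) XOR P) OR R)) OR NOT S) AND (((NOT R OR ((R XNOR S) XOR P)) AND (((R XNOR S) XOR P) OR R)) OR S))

By distribution ((E OR v) AND (E OR NOT v) = E) then distribution ((E OR v) AND (E OR NOT v) = E):
= ((R XNOR S) XOR P)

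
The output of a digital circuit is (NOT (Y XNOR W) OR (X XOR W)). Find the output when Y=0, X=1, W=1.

Substituting: (NOT (0 XNOR 1) OR (1 XOR 1))
= 1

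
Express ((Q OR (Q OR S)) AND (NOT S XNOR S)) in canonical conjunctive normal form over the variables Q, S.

(Q OR S) AND (Q OR NOT S) AND (NOT Q OR S) AND (NOT Q OR NOT S)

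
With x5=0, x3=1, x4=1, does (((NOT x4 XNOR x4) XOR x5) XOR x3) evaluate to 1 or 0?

Substituting: (((NOT 1 XNOR 1) XOR 0) XOR 1)
= 1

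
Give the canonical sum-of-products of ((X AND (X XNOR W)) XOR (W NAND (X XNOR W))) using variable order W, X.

Σm(0, 1, 2, 3) = (NOT W AND NOT X) OR (NOT W AND X) OR (W AND NOT X) OR (W AND X)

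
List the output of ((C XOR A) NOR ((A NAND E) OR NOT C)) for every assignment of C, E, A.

C | E | A | Output
------------------
0 | 0 | 0 | 0
0 | 0 | 1 | 0
0 | 1 | 0 | 0
0 | 1 | 1 | 0
1 | 0 | 0 | 0
1 | 0 | 1 | 0
1 | 1 | 0 | 0
1 | 1 | 1 | 1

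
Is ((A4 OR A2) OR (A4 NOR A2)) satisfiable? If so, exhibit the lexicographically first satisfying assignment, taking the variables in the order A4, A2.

A4=0, A2=0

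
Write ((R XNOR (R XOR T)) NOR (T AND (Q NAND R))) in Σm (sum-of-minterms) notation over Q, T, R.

Σm(7) = (Q AND T AND R)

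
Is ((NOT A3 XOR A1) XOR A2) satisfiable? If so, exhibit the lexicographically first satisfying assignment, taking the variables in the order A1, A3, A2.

A1=0, A3=0, A2=0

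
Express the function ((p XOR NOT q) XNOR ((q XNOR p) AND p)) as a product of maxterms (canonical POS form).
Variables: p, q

ΠM(0) = (p OR q)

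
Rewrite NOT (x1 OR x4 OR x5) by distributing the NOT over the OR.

NOT x1 AND NOT x4 AND NOT x5
De Morgan's: NOT(OR of terms) = AND of negations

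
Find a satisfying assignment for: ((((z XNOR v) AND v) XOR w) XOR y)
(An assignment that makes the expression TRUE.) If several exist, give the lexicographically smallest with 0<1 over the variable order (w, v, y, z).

w=0, v=0, y=1, z=0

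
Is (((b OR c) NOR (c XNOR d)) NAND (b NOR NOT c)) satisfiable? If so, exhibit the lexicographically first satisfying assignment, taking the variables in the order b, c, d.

b=0, c=0, d=0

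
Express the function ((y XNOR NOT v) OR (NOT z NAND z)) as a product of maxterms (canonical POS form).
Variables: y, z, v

ΠM() = TRUE (no maxterms)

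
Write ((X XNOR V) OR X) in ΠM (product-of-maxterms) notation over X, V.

ΠM(1) = (X OR NOT V)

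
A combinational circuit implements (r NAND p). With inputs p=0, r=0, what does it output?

Substituting: (0 NAND 0)
= 1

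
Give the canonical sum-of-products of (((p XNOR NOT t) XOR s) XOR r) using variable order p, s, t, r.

Σm(1, 2, 4, 7, 8, 11, 13, 14) = (NOT p AND NOT s AND NOT t AND r) OR (NOT p AND NOT s AND t AND NOT r) OR (NOT p AND s AND NOT t AND NOT r) OR (NOT p AND s AND t AND r) OR (p AND NOT s AND NOT t AND NOT r) OR (p AND NOT s AND t AND r) OR (p AND s AND NOT t AND r) OR (p AND s AND t AND NOT r)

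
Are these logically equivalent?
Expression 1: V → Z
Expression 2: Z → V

No, Converse is not equivalent to original (counterexample: W=0, V=0, Z=1)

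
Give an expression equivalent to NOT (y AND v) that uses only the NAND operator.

(((y NAND v) NAND (y NAND v)) NAND ((y NAND v) NAND (y NAND v)))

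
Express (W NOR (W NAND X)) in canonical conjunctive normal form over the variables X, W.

(X OR W) AND (X OR NOT W) AND (NOT X OR W) AND (NOT X OR NOT W)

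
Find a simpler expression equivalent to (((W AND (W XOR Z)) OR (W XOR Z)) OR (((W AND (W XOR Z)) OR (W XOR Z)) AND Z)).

By absorption (E OR (E AND v) = E) then absorption (E OR (E AND v) = E):
= (W XOR Z)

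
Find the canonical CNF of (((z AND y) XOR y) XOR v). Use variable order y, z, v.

(y OR z OR v) AND (y OR NOT z OR v) AND (NOT y OR z OR NOT v) AND (NOT y OR NOT z OR v)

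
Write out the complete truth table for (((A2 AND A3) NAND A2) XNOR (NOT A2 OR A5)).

A3 | A2 | A5 | Output
---------------------
0 | 0 | 0 | 1
0 | 0 | 1 | 1
0 | 1 | 0 | 0
0 | 1 | 1 | 1
1 | 0 | 0 | 1
1 | 0 | 1 | 1
1 | 1 | 0 | 1
1 | 1 | 1 | 0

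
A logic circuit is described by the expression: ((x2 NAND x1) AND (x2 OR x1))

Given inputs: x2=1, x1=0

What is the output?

Substituting: ((1 NAND 0) AND (1 OR 0))
= 1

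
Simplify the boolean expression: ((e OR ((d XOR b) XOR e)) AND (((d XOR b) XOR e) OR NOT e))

By distribution ((E OR v) AND (E OR NOT v) = E):
= ((d XOR b) XOR e)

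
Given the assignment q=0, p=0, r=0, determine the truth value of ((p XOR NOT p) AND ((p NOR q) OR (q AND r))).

Substituting: ((0 XOR NOT 0) AND ((0 NOR 0) OR (0 AND 0)))
= 1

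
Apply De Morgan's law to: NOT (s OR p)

NOT s AND NOT p
De Morgan's: NOT(OR of terms) = AND of negations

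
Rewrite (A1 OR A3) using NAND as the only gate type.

((A1 NAND A1) NAND (A3 NAND A3))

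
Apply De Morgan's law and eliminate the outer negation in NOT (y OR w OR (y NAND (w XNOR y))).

NOT y AND NOT w AND NOT (y NAND (w XNOR y))
De Morgan's: NOT(OR of terms) = AND of negations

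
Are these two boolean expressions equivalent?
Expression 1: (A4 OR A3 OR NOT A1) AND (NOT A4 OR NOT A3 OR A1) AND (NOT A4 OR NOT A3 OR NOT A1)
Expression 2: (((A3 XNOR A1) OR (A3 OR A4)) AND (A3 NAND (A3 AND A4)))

Yes, they are equivalent — the two output columns agree on all 8 assignments:
A4 | A3 | A1 | Expression 1 | Expression 2
------------------------------------------
0 | 0 | 0 | 1 | 1
0 | 0 | 1 | 0 | 0
0 | 1 | 0 | 1 | 1
0 | 1 | 1 | 1 | 1
1 | 0 | 0 | 1 | 1
1 | 0 | 1 | 1 | 1
1 | 1 | 0 | 0 | 0
1 | 1 | 1 | 0 | 0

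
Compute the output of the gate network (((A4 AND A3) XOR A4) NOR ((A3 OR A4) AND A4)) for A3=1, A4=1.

Substituting: (((1 AND 1) XOR 1) NOR ((1 OR 1) AND 1))
= 0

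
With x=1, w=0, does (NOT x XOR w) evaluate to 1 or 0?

Substituting: (NOT 1 XOR 0)
= 0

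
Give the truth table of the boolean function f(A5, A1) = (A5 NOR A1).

A5 | A1 | Output
----------------
0 | 0 | 1
0 | 1 | 0
1 | 0 | 0
1 | 1 | 0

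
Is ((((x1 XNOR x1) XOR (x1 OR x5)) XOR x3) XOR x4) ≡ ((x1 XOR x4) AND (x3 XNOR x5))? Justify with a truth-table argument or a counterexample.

No. Counterexample: with x5=0, x1=0, x3=0, x4=0, Expression 1 = 1 but Expression 2 = 0.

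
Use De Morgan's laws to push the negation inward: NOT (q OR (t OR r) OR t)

NOT q AND NOT (t OR r) AND NOT t
De Morgan's: NOT(OR of terms) = AND of negations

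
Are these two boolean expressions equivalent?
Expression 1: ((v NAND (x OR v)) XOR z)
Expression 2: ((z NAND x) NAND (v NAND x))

No. Counterexample: with z=0, x=0, v=0, Expression 1 = 1 but Expression 2 = 0.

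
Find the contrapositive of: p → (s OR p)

Contrapositive: NOT (s OR p) → NOT p
Note: A statement and its contrapositive are logically equivalent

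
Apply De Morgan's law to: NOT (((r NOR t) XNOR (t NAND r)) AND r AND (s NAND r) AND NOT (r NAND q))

NOT ((r NOR t) XNOR (t NAND r)) OR NOT r OR NOT (s NAND r) OR (r NAND q)
De Morgan's: NOT(AND of terms) = OR of negations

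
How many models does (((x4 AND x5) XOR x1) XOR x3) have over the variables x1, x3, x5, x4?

Satisfying assignments: (0,0,1,1), (0,1,0,0), (0,1,0,1), (0,1,1,0), (1,0,0,0), (1,0,0,1), (1,0,1,0), (1,1,1,1)
Count: 8 out of 16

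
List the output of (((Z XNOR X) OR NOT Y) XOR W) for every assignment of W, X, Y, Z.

W | X | Y | Z | Output
----------------------
0 | 0 | 0 | 0 | 1
0 | 0 | 0 | 1 | 1
0 | 0 | 1 | 0 | 1
0 | 0 | 1 | 1 | 0
0 | 1 | 0 | 0 | 1
0 | 1 | 0 | 1 | 1
0 | 1 | 1 | 0 | 0
0 | 1 | 1 | 1 | 1
1 | 0 | 0 | 0 | 0
1 | 0 | 0 | 1 | 0
1 | 0 | 1 | 0 | 0
1 | 0 | 1 | 1 | 1
1 | 1 | 0 | 0 | 0
1 | 1 | 0 | 1 | 0
1 | 1 | 1 | 0 | 1
1 | 1 | 1 | 1 | 0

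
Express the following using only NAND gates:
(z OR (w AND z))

((z NAND z) NAND (((w NAND z) NAND (w NAND z)) NAND ((w NAND z) NAND (w NAND z))))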